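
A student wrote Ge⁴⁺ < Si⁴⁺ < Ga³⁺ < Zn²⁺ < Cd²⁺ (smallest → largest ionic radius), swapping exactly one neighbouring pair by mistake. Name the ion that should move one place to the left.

Compare adjacent ions: same group and charge — period 3 sits above period 4, so Si⁴⁺ is smaller — yet in this increasing list Ge⁴⁺ sits before Si⁴⁺. Nothing else is reversed, so Si⁴⁺ should move one place to the left.

Si⁴⁺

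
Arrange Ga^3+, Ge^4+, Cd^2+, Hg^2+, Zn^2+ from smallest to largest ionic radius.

Ge^4+: 28 e⁻, Z=32, Ga^3+: 28 e⁻, Z=31, Zn^2+: 28 e⁻, Z=30, Cd^2+: 46 e⁻, Z=48, Hg^2+: 78 e⁻, Z=80. Ge^4+ < Ga^3+ (both 28 e⁻, Z=32>31); Ga^3+ < Zn^2+ (both 28 e⁻, Z=31>30); Zn^2+ < Cd^2+ (same group, period 4 vs 5); Cd^2+ < Hg^2+ (same group, 1 shell fewer).

Ge^4+ < Ga^3+ < Zn^2+ < Cd^2+ < Hg^2+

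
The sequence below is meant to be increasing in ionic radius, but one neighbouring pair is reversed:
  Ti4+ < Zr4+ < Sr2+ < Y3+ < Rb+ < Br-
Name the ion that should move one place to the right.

Sr2+

The pair Sr2+, Y3+ is the wrong way round — they are isoelectronic (36 e⁻) and Y has more protons than Sr (39 vs 38), making Y3+ smaller. All other adjacent pairs agree with periodic trends, so Sr2+ is the misplaced ion.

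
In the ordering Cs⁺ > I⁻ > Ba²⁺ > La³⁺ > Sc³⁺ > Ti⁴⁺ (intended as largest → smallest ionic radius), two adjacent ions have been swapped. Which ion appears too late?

Scanning neighbour by neighbour, only Cs⁺/I⁻ violates a trend: they are isoelectronic (54 e⁻) and Cs has more protons than I (55 vs 53), making Cs⁺ smaller. That makes I⁻ the one sitting a position late relative to where it belongs.

I⁻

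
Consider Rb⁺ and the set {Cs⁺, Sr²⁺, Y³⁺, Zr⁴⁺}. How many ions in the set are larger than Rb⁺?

1

Work out protons and electrons: Zr⁴⁺ has 36 e⁻ (Z=40), Y³⁺ has 36 e⁻ (Z=39), Sr²⁺ has 36 e⁻ (Z=38), Rb⁺ has 36 e⁻ (Z=37), Cs⁺ has 54 e⁻ (Z=55). Zr⁴⁺ < Y³⁺ (both 36 e⁻, Z=40>39); Y³⁺ < Sr²⁺ (isoelectronic, higher Z=39 is smaller); Sr²⁺ < Rb⁺ (isoelectronic, higher Z=38 is smaller); Rb⁺ < Cs⁺ (same group, period 5 vs 6).
Overall: Zr⁴⁺ < Y³⁺ < Sr²⁺ < Rb⁺ < Cs⁺. Rb⁺ has 3 below it and 1 above. Count: 1.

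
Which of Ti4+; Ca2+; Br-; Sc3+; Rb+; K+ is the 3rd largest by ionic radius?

K+

Ti4+ has 18 e⁻ (Z=22), Sc3+ has 18 e⁻ (Z=21), Ca2+ has 18 e⁻ (Z=20), K+ has 18 e⁻ (Z=19), Rb+ has 36 e⁻ (Z=37), Br- has 36 e⁻ (Z=35). Ti4+ < Sc3+ (both 18 e⁻, Z=22>21); Sc3+ < Ca2+ (both 18 e⁻, Z=21>20); Ca2+ < K+ (isoelectronic, higher Z=20 is smaller); K+ < Rb+ (same group, period 4 vs 5); Rb+ < Br- (both 36 e⁻, Z=37>35).
That gives Ti4+ < Sc3+ < Ca2+ < K+ < Rb+ < Br-. From the largest end, number 3 is K+.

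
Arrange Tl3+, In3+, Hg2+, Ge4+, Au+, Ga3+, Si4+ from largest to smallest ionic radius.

Electron counts and nuclear charges: Si4+ has 10 e⁻ (Z=14), Ge4+ has 28 e⁻ (Z=32), Ga3+ has 28 e⁻ (Z=31), In3+ has 46 e⁻ (Z=49), Tl3+ has 78 e⁻ (Z=81), Hg2+ has 78 e⁻ (Z=80), Au+ has 78 e⁻ (Z=79). Si4+ < Ge4+ (same group, 1 shell fewer); Ge4+ < Ga3+ (both 28 e⁻, Z=32>31); Ga3+ < In3+ (same group, 1 shell fewer); In3+ < Tl3+ (same group, 1 shell fewer); Tl3+ < Hg2+ (isoelectronic, higher Z=81 is smaller); Hg2+ < Au+ (isoelectronic, higher Z=80 is smaller).

Au+ > Hg2+ > Tl3+ > In3+ > Ga3+ > Ge4+ > Si4+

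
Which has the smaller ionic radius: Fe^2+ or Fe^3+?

Fe^3+

These are all Fe ions. Removing more electrons (higher positive charge) pulls the remaining electrons in closer, so Fe^3+ is smallest and Fe^2+ is largest.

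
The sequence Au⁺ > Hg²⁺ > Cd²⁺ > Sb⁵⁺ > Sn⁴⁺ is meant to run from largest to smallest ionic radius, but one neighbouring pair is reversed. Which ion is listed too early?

Sb⁵⁺

Check each adjacent pair. Sb⁵⁺ and Sn⁴⁺ are reversed: they are isoelectronic (46 e⁻) and Sb has more protons than Sn (51 vs 50), making Sb⁵⁺ smaller. No other neighbouring pair contradicts the periodic trends, so Sb⁵⁺ is the ion listed too early.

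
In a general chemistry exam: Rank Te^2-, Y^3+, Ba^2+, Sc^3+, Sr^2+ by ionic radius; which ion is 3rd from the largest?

Sc^3+ (Z=21, 18 e⁻), Y^3+ (Z=39, 36 e⁻), Sr^2+ (Z=38, 36 e⁻), Ba^2+ (Z=56, 54 e⁻), Te^2- (Z=52, 54 e⁻). Sc^3+ < Y^3+ (same group, period 4 vs 5); Y^3+ < Sr^2+ (both 36 e⁻, Z=39>38); Sr^2+ < Ba^2+ (same group, period 5 vs 6); Ba^2+ < Te^2- (both 54 e⁻, Z=56>52).
That gives Sc^3+ < Y^3+ < Sr^2+ < Ba^2+ < Te^2-. From the largest end, number 3 is Sr^2+.

Sr^2+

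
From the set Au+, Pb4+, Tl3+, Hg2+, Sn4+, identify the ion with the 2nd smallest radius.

Tabulating Z and e⁻: Sn4+: 46 e⁻, Z=50, Pb4+: 78 e⁻, Z=82, Tl3+: 78 e⁻, Z=81, Hg2+: 78 e⁻, Z=80, Au+: 78 e⁻, Z=79. Sn4+ < Pb4+ (same group, 1 shell fewer); Pb4+ < Tl3+ (both 78 e⁻, Z=82>81); Tl3+ < Hg2+ (isoelectronic, higher Z=81 is smaller); Hg2+ < Au+ (both 78 e⁻, Z=80>79).
So the order is Sn4+ < Pb4+ < Tl3+ < Hg2+ < Au+; the 2nd-smallest ion is Pb4+.

Pb4+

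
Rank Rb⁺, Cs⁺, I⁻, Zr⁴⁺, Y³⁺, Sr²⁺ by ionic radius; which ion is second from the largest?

Cs⁺

First list Z and electron count for each: Zr⁴⁺: 36 e⁻, Z=40, Y³⁺: 36 e⁻, Z=39, Sr²⁺: 36 e⁻, Z=38, Rb⁺: 36 e⁻, Z=37, Cs⁺: 54 e⁻, Z=55, I⁻: 54 e⁻, Z=53. Zr⁴⁺ < Y³⁺ (isoelectronic, higher Z=40 is smaller); Y³⁺ < Sr²⁺ (isoelectronic, higher Z=39 is smaller); Sr²⁺ < Rb⁺ (both 36 e⁻, Z=38>37); Rb⁺ < Cs⁺ (same group, period 5 vs 6); Cs⁺ < I⁻ (both 54 e⁻, Z=55>53).
So the order is Zr⁴⁺ < Y³⁺ < Sr²⁺ < Rb⁺ < Cs⁺ < I⁻; the 2nd-largest ion is Cs⁺.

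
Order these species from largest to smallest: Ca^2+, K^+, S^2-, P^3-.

All of these have 18 electrons (isoelectronic). With the same electron cloud, the ion with the most protons pulls it in tightest. Nuclear charges: Ca^2+ (Z=20), K^+ (Z=19), S^2- (Z=16), P^3- (Z=15). Highest Z is smallest.

P^3- > S^2- > K^+ > Ca^2+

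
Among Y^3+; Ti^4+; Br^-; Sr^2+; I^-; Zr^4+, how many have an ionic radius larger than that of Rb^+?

2

Work out protons and electrons: Ti^4+: 18 e⁻, Z=22, Zr^4+: 36 e⁻, Z=40, Y^3+: 36 e⁻, Z=39, Sr^2+: 36 e⁻, Z=38, Rb^+: 36 e⁻, Z=37, Br^-: 36 e⁻, Z=35, I^-: 54 e⁻, Z=53. Ti^4+ < Zr^4+ (same group, period 4 vs 5); Zr^4+ < Y^3+ (both 36 e⁻, Z=40>39); Y^3+ < Sr^2+ (isoelectronic, higher Z=39 is smaller); Sr^2+ < Rb^+ (both 36 e⁻, Z=38>37); Rb^+ < Br^- (both 36 e⁻, Z=37>35); Br^- < I^- (same group, period 4 vs 5).
Relative to Rb^+, the ions that are larger are Br^-, I^-. That's 2.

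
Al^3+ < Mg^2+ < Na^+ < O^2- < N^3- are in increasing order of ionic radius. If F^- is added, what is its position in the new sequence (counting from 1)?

All of these have 10 electrons (isoelectronic). With the same electron cloud, the ion with the most protons pulls it in tightest. Nuclear charges: Al^3+ (Z=13), Mg^2+ (Z=12), Na^+ (Z=11), F^- (Z=9), O^2- (Z=8), N^3- (Z=7). Highest Z is smallest.
Putting F^- in gives Al^3+ < Mg^2+ < Na^+ < F^- < O^2- < N^3-; it lands at slot 4.

4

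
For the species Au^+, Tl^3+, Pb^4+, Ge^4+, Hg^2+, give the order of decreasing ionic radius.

Au^+ > Hg^2+ > Tl^3+ > Pb^4+ > Ge^4+

Electron counts and nuclear charges: Ge^4+ (Z=32, 28 e⁻), Pb^4+ (Z=82, 78 e⁻), Tl^3+ (Z=81, 78 e⁻), Hg^2+ (Z=80, 78 e⁻), Au^+ (Z=79, 78 e⁻). Ge^4+ < Pb^4+ (same group, period 4 vs 6); Pb^4+ < Tl^3+ (both 78 e⁻, Z=82>81); Tl^3+ < Hg^2+ (isoelectronic, higher Z=81 is smaller); Hg^2+ < Au^+ (both 78 e⁻, Z=80>79).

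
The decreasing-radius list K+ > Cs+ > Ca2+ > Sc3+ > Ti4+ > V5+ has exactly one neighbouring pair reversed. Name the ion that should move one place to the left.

Cs+

Scanning neighbour by neighbour, only K+/Cs+ violates a trend: same group and charge — period 4 sits above period 6, so K+ is smaller. That makes Cs+ the one sitting a position late relative to where it belongs.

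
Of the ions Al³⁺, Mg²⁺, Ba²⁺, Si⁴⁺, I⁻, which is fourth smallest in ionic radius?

Tabulating Z and e⁻: Si⁴⁺ has 10 e⁻ (Z=14), Al³⁺ has 10 e⁻ (Z=13), Mg²⁺ has 10 e⁻ (Z=12), Ba²⁺ has 54 e⁻ (Z=56), I⁻ has 54 e⁻ (Z=53). Si⁴⁺ < Al³⁺ (isoelectronic, higher Z=14 is smaller); Al³⁺ < Mg²⁺ (isoelectronic, higher Z=13 is smaller); Mg²⁺ < Ba²⁺ (same group, 3 shells fewer); Ba²⁺ < I⁻ (both 54 e⁻, Z=56>53).
So the order is Si⁴⁺ < Al³⁺ < Mg²⁺ < Ba²⁺ < I⁻; the 4th-smallest ion is Ba²⁺.

Ba²⁺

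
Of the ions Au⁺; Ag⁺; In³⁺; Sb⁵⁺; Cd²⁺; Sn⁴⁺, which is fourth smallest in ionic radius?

Sb⁵⁺: 46 e⁻, Z=51, Sn⁴⁺: 46 e⁻, Z=50, In³⁺: 46 e⁻, Z=49, Cd²⁺: 46 e⁻, Z=48, Ag⁺: 46 e⁻, Z=47, Au⁺: 78 e⁻, Z=79. Sb⁵⁺ < Sn⁴⁺ (isoelectronic, higher Z=51 is smaller); Sn⁴⁺ < In³⁺ (isoelectronic, higher Z=50 is smaller); In³⁺ < Cd²⁺ (isoelectronic, higher Z=49 is smaller); Cd²⁺ < Ag⁺ (both 46 e⁻, Z=48>47); Ag⁺ < Au⁺ (same group, 1 shell fewer).
Ordering: Sb⁵⁺ < Sn⁴⁺ < In³⁺ < Cd²⁺ < Ag⁺ < Au⁺. The fourth smallest is Cd²⁺.

Cd²⁺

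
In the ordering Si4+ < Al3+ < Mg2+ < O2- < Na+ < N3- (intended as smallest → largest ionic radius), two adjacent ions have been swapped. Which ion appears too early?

Compare adjacent ions: they are isoelectronic (10 e⁻) and Na has more protons than O (11 vs 8), making Na+ smaller — yet in this increasing list O2- sits before Na+. Nothing else is reversed, so O2- should move one place to the right.

O2-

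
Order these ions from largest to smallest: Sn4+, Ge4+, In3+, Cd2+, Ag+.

Ag+ > Cd2+ > In3+ > Sn4+ > Ge4+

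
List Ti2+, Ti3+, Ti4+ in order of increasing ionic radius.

These are all Ti ions. Removing more electrons (higher positive charge) pulls the remaining electrons in closer, so Ti4+ is smallest and Ti2+ is largest.

Ti4+ < Ti3+ < Ti2+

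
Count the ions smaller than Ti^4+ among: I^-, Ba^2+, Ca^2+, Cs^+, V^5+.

1

V^5+ (Z=23, 18 e⁻), Ti^4+ (Z=22, 18 e⁻), Ca^2+ (Z=20, 18 e⁻), Ba^2+ (Z=56, 54 e⁻), Cs^+ (Z=55, 54 e⁻), I^- (Z=53, 54 e⁻). V^5+ < Ti^4+ (isoelectronic, higher Z=23 is smaller); Ti^4+ < Ca^2+ (both 18 e⁻, Z=22>20); Ca^2+ < Ba^2+ (same group, 2 shells fewer); Ba^2+ < Cs^+ (both 54 e⁻, Z=56>55); Cs^+ < I^- (both 54 e⁻, Z=55>53).
Relative to Ti^4+, the ions that are smaller are V^5+. That's 1.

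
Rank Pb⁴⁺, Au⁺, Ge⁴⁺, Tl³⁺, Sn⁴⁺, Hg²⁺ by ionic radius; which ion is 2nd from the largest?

Electron counts and nuclear charges: Ge⁴⁺ (Z=32, 28 e⁻), Sn⁴⁺ (Z=50, 46 e⁻), Pb⁴⁺ (Z=82, 78 e⁻), Tl³⁺ (Z=81, 78 e⁻), Hg²⁺ (Z=80, 78 e⁻), Au⁺ (Z=79, 78 e⁻). Ge⁴⁺ < Sn⁴⁺ (same group, 1 shell fewer); Sn⁴⁺ < Pb⁴⁺ (same group, 1 shell fewer); Pb⁴⁺ < Tl³⁺ (both 78 e⁻, Z=82>81); Tl³⁺ < Hg²⁺ (isoelectronic, higher Z=81 is smaller); Hg²⁺ < Au⁺ (isoelectronic, higher Z=80 is smaller).
Full ascending order: Ge⁴⁺ < Sn⁴⁺ < Pb⁴⁺ < Tl³⁺ < Hg²⁺ < Au⁺. Counting from the largest, position 2 is Hg²⁺.

Hg²⁺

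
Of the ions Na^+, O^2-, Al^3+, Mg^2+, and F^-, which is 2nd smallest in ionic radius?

Mg^2+

Isoelectronic series (10 e⁻ each). Size is set by nuclear charge: more protons means a smaller ion. Al^3+ (Z=13), Mg^2+ (Z=12), Na^+ (Z=11), F^- (Z=9), O^2- (Z=8).
Full ascending order: Al^3+ < Mg^2+ < Na^+ < F^- < O^2-. Counting from the smallest, position 2 is Mg^2+.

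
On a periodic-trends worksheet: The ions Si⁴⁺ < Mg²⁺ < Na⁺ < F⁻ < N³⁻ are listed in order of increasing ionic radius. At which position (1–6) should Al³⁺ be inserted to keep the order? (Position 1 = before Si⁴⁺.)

These species are isoelectronic with 10 electrons. The only difference is the number of protons: Si⁴⁺ (Z=14), Al³⁺ (Z=13), Mg²⁺ (Z=12), Na⁺ (Z=11), F⁻ (Z=9), N³⁻ (Z=7). The strongest nuclear pull (Si⁴⁺) gives the smallest ion.
With Al³⁺ included the full order is Si⁴⁺ < Al³⁺ < Mg²⁺ < Na⁺ < F⁻ < N³⁻, so it takes position 2.

2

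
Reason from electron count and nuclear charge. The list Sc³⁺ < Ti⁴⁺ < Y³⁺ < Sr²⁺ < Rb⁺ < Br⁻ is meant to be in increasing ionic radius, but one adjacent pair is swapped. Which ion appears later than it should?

Check each adjacent pair. Sc³⁺ and Ti⁴⁺ are reversed: Ti⁴⁺ and Sc³⁺ share 18 electrons; the higher nuclear charge on Ti (Z=22) contracts it more, so Ti⁴⁺ < Sc³⁺. No other neighbouring pair contradicts the periodic trends, so Ti⁴⁺ is the ion listed too late.

Ti⁴⁺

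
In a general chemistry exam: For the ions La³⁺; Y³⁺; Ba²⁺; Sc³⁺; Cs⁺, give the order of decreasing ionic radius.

Cs⁺ > Ba²⁺ > La³⁺ > Y³⁺ > Sc³⁺

First list Z and electron count for each: Sc³⁺: 18 e⁻, Z=21, Y³⁺: 36 e⁻, Z=39, La³⁺: 54 e⁻, Z=57, Ba²⁺: 54 e⁻, Z=56, Cs⁺: 54 e⁻, Z=55. Sc³⁺ < Y³⁺ (same group, period 4 vs 5); Y³⁺ < La³⁺ (same group, 1 shell fewer); La³⁺ < Ba²⁺ (isoelectronic, higher Z=57 is smaller); Ba²⁺ < Cs⁺ (both 54 e⁻, Z=56>55).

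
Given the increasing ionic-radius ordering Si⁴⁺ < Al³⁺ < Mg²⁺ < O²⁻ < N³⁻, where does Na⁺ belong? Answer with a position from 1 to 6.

4

All of these have 10 electrons (isoelectronic). With the same electron cloud, the ion with the most protons pulls it in tightest. Nuclear charges: Si⁴⁺ (Z=14), Al³⁺ (Z=13), Mg²⁺ (Z=12), Na⁺ (Z=11), O²⁻ (Z=8), N³⁻ (Z=7). Highest Z is smallest.
The complete sequence is Si⁴⁺ < Al³⁺ < Mg²⁺ < Na⁺ < O²⁻ < N³⁻. Na⁺ sits at position 4.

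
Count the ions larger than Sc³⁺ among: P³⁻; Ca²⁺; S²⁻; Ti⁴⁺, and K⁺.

Isoelectronic series (18 e⁻ each). Size is set by nuclear charge: more protons means a smaller ion. Ti⁴⁺ (Z=22), Sc³⁺ (Z=21), Ca²⁺ (Z=20), K⁺ (Z=19), S²⁻ (Z=16), P³⁻ (Z=15).
Overall: Ti⁴⁺ < Sc³⁺ < Ca²⁺ < K⁺ < S²⁻ < P³⁻. Sc³⁺ has 1 below it and 4 above. So 4 are larger.

4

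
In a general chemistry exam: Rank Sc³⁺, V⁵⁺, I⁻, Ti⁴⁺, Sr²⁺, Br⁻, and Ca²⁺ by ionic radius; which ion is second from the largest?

Br⁻

First list Z and electron count for each: V⁵⁺: 18 e⁻, Z=23, Ti⁴⁺: 18 e⁻, Z=22, Sc³⁺: 18 e⁻, Z=21, Ca²⁺: 18 e⁻, Z=20, Sr²⁺: 36 e⁻, Z=38, Br⁻: 36 e⁻, Z=35, I⁻: 54 e⁻, Z=53. V⁵⁺ < Ti⁴⁺ (isoelectronic, higher Z=23 is smaller); Ti⁴⁺ < Sc³⁺ (both 18 e⁻, Z=22>21); Sc³⁺ < Ca²⁺ (both 18 e⁻, Z=21>20); Ca²⁺ < Sr²⁺ (same group, 1 shell fewer); Sr²⁺ < Br⁻ (both 36 e⁻, Z=38>35); Br⁻ < I⁻ (same group, period 4 vs 5).
So the order is V⁵⁺ < Ti⁴⁺ < Sc³⁺ < Ca²⁺ < Sr²⁺ < Br⁻ < I⁻; the 2nd-largest ion is Br⁻.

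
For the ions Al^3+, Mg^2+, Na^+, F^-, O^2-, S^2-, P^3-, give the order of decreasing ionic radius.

P^3- > S^2- > O^2- > F^- > Na^+ > Mg^2+ > Al^3+

Electron counts and nuclear charges: Al^3+ (Z=13, 10 e⁻), Mg^2+ (Z=12, 10 e⁻), Na^+ (Z=11, 10 e⁻), F^- (Z=9, 10 e⁻), O^2- (Z=8, 10 e⁻), S^2- (Z=16, 18 e⁻), P^3- (Z=15, 18 e⁻). Al^3+ < Mg^2+ (isoelectronic, higher Z=13 is smaller); Mg^2+ < Na^+ (isoelectronic, higher Z=12 is smaller); Na^+ < F^- (isoelectronic, higher Z=11 is smaller); F^- < O^2- (both 10 e⁻, Z=9>8); O^2- < S^2- (same group, 1 shell fewer); S^2- < P^3- (isoelectronic, higher Z=16 is smaller).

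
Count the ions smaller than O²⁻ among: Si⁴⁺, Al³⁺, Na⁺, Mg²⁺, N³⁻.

These species are isoelectronic with 10 electrons. The only difference is the number of protons: Si⁴⁺ (Z=14), Al³⁺ (Z=13), Mg²⁺ (Z=12), Na⁺ (Z=11), O²⁻ (Z=8), N³⁻ (Z=7). The strongest nuclear pull (Si⁴⁺) gives the smallest ion.
Placing each against O²⁻: smaller — Si⁴⁺, Al³⁺, Mg²⁺, Na⁺; larger — N³⁻. Count: 4.

4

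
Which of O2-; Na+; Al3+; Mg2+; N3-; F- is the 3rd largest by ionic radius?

F-

All of these have 10 electrons (isoelectronic). With the same electron cloud, the ion with the most protons pulls it in tightest. Nuclear charges: Al3+ (Z=13), Mg2+ (Z=12), Na+ (Z=11), F- (Z=9), O2- (Z=8), N3- (Z=7). Highest Z is smallest.
So the order is Al3+ < Mg2+ < Na+ < F- < O2- < N3-; the 3rd-largest ion is F-.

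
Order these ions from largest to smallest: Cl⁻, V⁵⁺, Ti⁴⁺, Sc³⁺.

Isoelectronic series (18 e⁻ each). Size is set by nuclear charge: more protons means a smaller ion. V⁵⁺ (Z=23), Ti⁴⁺ (Z=22), Sc³⁺ (Z=21), Cl⁻ (Z=17).

Cl⁻ > Sc³⁺ > Ti⁴⁺ > V⁵⁺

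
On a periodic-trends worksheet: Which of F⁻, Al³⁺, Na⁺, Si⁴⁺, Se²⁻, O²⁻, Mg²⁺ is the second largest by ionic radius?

O²⁻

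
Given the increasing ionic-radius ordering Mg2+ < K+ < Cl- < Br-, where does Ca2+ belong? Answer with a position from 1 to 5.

2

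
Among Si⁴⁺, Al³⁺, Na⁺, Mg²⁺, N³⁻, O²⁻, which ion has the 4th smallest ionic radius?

Na⁺

These species are isoelectronic with 10 electrons. The only difference is the number of protons: Si⁴⁺ (Z=14), Al³⁺ (Z=13), Mg²⁺ (Z=12), Na⁺ (Z=11), O²⁻ (Z=8), N³⁻ (Z=7). The strongest nuclear pull (Si⁴⁺) gives the smallest ion.
Ordering: Si⁴⁺ < Al³⁺ < Mg²⁺ < Na⁺ < O²⁻ < N³⁻. The 4th smallest is Na⁺.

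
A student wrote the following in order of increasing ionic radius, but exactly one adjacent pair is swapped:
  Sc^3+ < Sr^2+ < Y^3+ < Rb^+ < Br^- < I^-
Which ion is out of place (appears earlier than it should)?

Check each adjacent pair. Sr^2+ and Y^3+ are reversed: they are isoelectronic (36 e⁻) and Y has more protons than Sr (39 vs 38), making Y^3+ smaller. No other neighbouring pair contradicts the periodic trends, so Sr^2+ is the ion listed too early.

Sr^2+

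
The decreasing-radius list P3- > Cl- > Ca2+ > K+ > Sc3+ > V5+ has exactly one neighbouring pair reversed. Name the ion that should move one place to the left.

K+

Check each adjacent pair. Ca2+ and K+ are reversed: Ca2+ and K+ share 18 electrons; the higher nuclear charge on Ca (Z=20) contracts it more, so Ca2+ < K+. No other neighbouring pair contradicts the periodic trends, so K+ is the ion listed too late.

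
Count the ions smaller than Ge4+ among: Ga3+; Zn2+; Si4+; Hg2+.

Electron counts and nuclear charges: Si4+ has 10 e⁻ (Z=14), Ge4+ has 28 e⁻ (Z=32), Ga3+ has 28 e⁻ (Z=31), Zn2+ has 28 e⁻ (Z=30), Hg2+ has 78 e⁻ (Z=80). Si4+ < Ge4+ (same group, 1 shell fewer); Ge4+ < Ga3+ (isoelectronic, higher Z=32 is smaller); Ga3+ < Zn2+ (isoelectronic, higher Z=31 is smaller); Zn2+ < Hg2+ (same group, 2 shells fewer).
Ordering all of them (including Ge4+) by radius gives Si4+ < Ge4+ < Ga3+ < Zn2+ < Hg2+. That's 1.

1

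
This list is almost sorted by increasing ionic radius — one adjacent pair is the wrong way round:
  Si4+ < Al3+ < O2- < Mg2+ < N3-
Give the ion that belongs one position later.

O2-

Check each adjacent pair. O2- and Mg2+ are reversed: they are isoelectronic (10 e⁻) and Mg has more protons than O (12 vs 8), making Mg2+ smaller. No other neighbouring pair contradicts the periodic trends, so O2- is the ion listed too early.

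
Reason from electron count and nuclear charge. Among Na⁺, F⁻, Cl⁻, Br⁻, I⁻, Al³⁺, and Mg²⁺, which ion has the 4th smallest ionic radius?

First list Z and electron count for each: Al³⁺ (Z=13, 10 e⁻), Mg²⁺ (Z=12, 10 e⁻), Na⁺ (Z=11, 10 e⁻), F⁻ (Z=9, 10 e⁻), Cl⁻ (Z=17, 18 e⁻), Br⁻ (Z=35, 36 e⁻), I⁻ (Z=53, 54 e⁻). Al³⁺ < Mg²⁺ (both 10 e⁻, Z=13>12); Mg²⁺ < Na⁺ (isoelectronic, higher Z=12 is smaller); Na⁺ < F⁻ (isoelectronic, higher Z=11 is smaller); F⁻ < Cl⁻ (same group, 1 shell fewer); Cl⁻ < Br⁻ (same group, 1 shell fewer); Br⁻ < I⁻ (same group, 1 shell fewer).
That gives Al³⁺ < Mg²⁺ < Na⁺ < F⁻ < Cl⁻ < Br⁻ < I⁻. From the smallest end, number 4 is F⁻.

F⁻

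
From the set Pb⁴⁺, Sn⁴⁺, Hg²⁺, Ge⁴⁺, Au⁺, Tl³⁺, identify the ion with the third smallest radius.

Ge⁴⁺ has 28 e⁻ (Z=32), Sn⁴⁺ has 46 e⁻ (Z=50), Pb⁴⁺ has 78 e⁻ (Z=82), Tl³⁺ has 78 e⁻ (Z=81), Hg²⁺ has 78 e⁻ (Z=80), Au⁺ has 78 e⁻ (Z=79). Ge⁴⁺ < Sn⁴⁺ (same group, period 4 vs 5); Sn⁴⁺ < Pb⁴⁺ (same group, period 5 vs 6); Pb⁴⁺ < Tl³⁺ (isoelectronic, higher Z=82 is smaller); Tl³⁺ < Hg²⁺ (both 78 e⁻, Z=81>80); Hg²⁺ < Au⁺ (both 78 e⁻, Z=80>79).
That gives Ge⁴⁺ < Sn⁴⁺ < Pb⁴⁺ < Tl³⁺ < Hg²⁺ < Au⁺. From the smallest end, number 3 is Pb⁴⁺.

Pb⁴⁺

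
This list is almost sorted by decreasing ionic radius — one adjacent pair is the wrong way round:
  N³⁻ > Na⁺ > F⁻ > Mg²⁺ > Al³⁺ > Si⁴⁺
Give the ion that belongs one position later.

Na⁺

Compare adjacent ions: Na⁺ and F⁻ share 10 electrons; the higher nuclear charge on Na (Z=11) contracts it more, so Na⁺ < F⁻ — yet in this decreasing list Na⁺ sits before F⁻. Nothing else is reversed, so Na⁺ should move one place to the right.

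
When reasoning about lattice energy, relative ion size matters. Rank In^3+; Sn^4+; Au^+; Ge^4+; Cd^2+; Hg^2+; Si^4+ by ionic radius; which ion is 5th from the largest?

First list Z and electron count for each: Si^4+ (Z=14, 10 e⁻), Ge^4+ (Z=32, 28 e⁻), Sn^4+ (Z=50, 46 e⁻), In^3+ (Z=49, 46 e⁻), Cd^2+ (Z=48, 46 e⁻), Hg^2+ (Z=80, 78 e⁻), Au^+ (Z=79, 78 e⁻). Si^4+ < Ge^4+ (same group, period 3 vs 4); Ge^4+ < Sn^4+ (same group, 1 shell fewer); Sn^4+ < In^3+ (isoelectronic, higher Z=50 is smaller); In^3+ < Cd^2+ (isoelectronic, higher Z=49 is smaller); Cd^2+ < Hg^2+ (same group, period 5 vs 6); Hg^2+ < Au^+ (isoelectronic, higher Z=80 is smaller).
So the order is Si^4+ < Ge^4+ < Sn^4+ < In^3+ < Cd^2+ < Hg^2+ < Au^+; the 5th-largest ion is Sn^4+.

Sn^4+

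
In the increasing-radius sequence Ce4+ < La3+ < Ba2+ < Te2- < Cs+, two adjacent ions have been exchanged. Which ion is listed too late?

The pair Te2-, Cs+ is the wrong way round — Cs+ and Te2- share 54 electrons; the higher nuclear charge on Cs (Z=55) contracts it more, so Cs+ < Te2-. All other adjacent pairs agree with periodic trends, so Cs+ is the misplaced ion.

Cs+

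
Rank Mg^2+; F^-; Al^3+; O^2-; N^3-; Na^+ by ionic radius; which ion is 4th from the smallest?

F^-

Each ion has 10 electrons. The ranking follows nuclear charge in reverse — greater Z gives a smaller radius. Al^3+ (Z=13), Mg^2+ (Z=12), Na^+ (Z=11), F^- (Z=9), O^2- (Z=8), N^3- (Z=7).
That gives Al^3+ < Mg^2+ < Na^+ < F^- < O^2- < N^3-. From the smallest end, number 4 is F^-.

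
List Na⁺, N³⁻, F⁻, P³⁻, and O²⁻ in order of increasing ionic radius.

Na⁺ < F⁻ < O²⁻ < N³⁻ < P³⁻

First list Z and electron count for each: Na⁺ (Z=11, 10 e⁻), F⁻ (Z=9, 10 e⁻), O²⁻ (Z=8, 10 e⁻), N³⁻ (Z=7, 10 e⁻), P³⁻ (Z=15, 18 e⁻). Na⁺ < F⁻ (both 10 e⁻, Z=11>9); F⁻ < O²⁻ (isoelectronic, higher Z=9 is smaller); O²⁻ < N³⁻ (isoelectronic, higher Z=8 is smaller); N³⁻ < P³⁻ (same group, period 2 vs 3).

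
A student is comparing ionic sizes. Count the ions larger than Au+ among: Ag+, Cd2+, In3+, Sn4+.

Work out protons and electrons: Sn4+ has 46 e⁻ (Z=50), In3+ has 46 e⁻ (Z=49), Cd2+ has 46 e⁻ (Z=48), Ag+ has 46 e⁻ (Z=47), Au+ has 78 e⁻ (Z=79). Sn4+ < In3+ (isoelectronic, higher Z=50 is smaller); In3+ < Cd2+ (both 46 e⁻, Z=49>48); Cd2+ < Ag+ (isoelectronic, higher Z=48 is smaller); Ag+ < Au+ (same group, period 5 vs 6).
Ordering all of them (including Au+) by radius gives Sn4+ < In3+ < Cd2+ < Ag+ < Au+. So 0 are larger.

0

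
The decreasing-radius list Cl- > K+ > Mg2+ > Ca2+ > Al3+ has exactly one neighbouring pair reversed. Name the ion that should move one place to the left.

Ca2+

Check each adjacent pair. Mg2+ and Ca2+ are reversed: same group and charge — period 3 sits above period 4, so Mg2+ is smaller. No other neighbouring pair contradicts the periodic trends, so Ca2+ is the ion listed too late.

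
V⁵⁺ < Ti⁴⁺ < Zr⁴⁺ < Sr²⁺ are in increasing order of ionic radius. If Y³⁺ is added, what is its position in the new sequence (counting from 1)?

4

Tabulating Z and e⁻: V⁵⁺ (Z=23, 18 e⁻), Ti⁴⁺ (Z=22, 18 e⁻), Zr⁴⁺ (Z=40, 36 e⁻), Y³⁺ (Z=39, 36 e⁻), Sr²⁺ (Z=38, 36 e⁻). V⁵⁺ < Ti⁴⁺ (both 18 e⁻, Z=23>22); Ti⁴⁺ < Zr⁴⁺ (same group, 1 shell fewer); Zr⁴⁺ < Y³⁺ (both 36 e⁻, Z=40>39); Y³⁺ < Sr²⁺ (isoelectronic, higher Z=39 is smaller).
Putting Y³⁺ in gives V⁵⁺ < Ti⁴⁺ < Zr⁴⁺ < Y³⁺ < Sr²⁺; it lands at slot 4.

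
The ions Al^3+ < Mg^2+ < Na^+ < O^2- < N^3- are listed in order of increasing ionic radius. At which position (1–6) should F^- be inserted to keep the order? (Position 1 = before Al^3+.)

Each ion has 10 electrons. The ranking follows nuclear charge in reverse — greater Z gives a smaller radius. Al^3+ (Z=13), Mg^2+ (Z=12), Na^+ (Z=11), F^- (Z=9), O^2- (Z=8), N^3- (Z=7).
Putting F^- in gives Al^3+ < Mg^2+ < Na^+ < F^- < O^2- < N^3-; it lands at slot 4.

4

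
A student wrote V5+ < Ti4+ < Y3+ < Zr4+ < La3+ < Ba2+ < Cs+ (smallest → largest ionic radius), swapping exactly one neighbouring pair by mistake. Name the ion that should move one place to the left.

Zr4+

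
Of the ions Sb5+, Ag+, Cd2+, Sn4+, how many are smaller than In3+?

2

Isoelectronic series (46 e⁻ each). Size is set by nuclear charge: more protons means a smaller ion. Sb5+ (Z=51), Sn4+ (Z=50), In3+ (Z=49), Cd2+ (Z=48), Ag+ (Z=47).
Ordering all of them (including In3+) by radius gives Sb5+ < Sn4+ < In3+ < Cd2+ < Ag+. So 2 are smaller.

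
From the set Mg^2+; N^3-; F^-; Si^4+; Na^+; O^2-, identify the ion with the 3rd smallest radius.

All of these have 10 electrons (isoelectronic). With the same electron cloud, the ion with the most protons pulls it in tightest. Nuclear charges: Si^4+ (Z=14), Mg^2+ (Z=12), Na^+ (Z=11), F^- (Z=9), O^2- (Z=8), N^3- (Z=7). Highest Z is smallest.
Ordering: Si^4+ < Mg^2+ < Na^+ < F^- < O^2- < N^3-. The 3rd smallest is Na^+.

Na^+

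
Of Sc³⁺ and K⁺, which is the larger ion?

Each ion has 18 electrons. The ranking follows nuclear charge in reverse — greater Z gives a smaller radius. Sc³⁺ (Z=21), K⁺ (Z=19).

K⁺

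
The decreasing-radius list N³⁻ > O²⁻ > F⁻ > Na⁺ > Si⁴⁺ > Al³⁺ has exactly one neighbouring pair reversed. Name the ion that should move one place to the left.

Al³⁺

The pair Si⁴⁺, Al³⁺ is the wrong way round — they are isoelectronic (10 e⁻) and Si has more protons than Al (14 vs 13), making Si⁴⁺ smaller. All other adjacent pairs agree with periodic trends, so Al³⁺ is the misplaced ion.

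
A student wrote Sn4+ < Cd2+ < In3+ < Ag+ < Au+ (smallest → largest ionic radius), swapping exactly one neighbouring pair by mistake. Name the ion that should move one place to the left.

In3+

Compare adjacent ions: both have 46 electrons but Z(In)=49 > Z(Cd)=48, so In3+ should be the smaller of the two — yet in this increasing list Cd2+ sits before In3+. Nothing else is reversed, so In3+ should move one place to the left.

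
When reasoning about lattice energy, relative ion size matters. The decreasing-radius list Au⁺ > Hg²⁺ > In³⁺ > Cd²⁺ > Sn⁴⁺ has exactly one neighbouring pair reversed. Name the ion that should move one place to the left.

Cd²⁺

The pair In³⁺, Cd²⁺ is the wrong way round — both have 46 electrons but Z(In)=49 > Z(Cd)=48, so In³⁺ should be the smaller of the two. All other adjacent pairs agree with periodic trends, so Cd²⁺ is the misplaced ion.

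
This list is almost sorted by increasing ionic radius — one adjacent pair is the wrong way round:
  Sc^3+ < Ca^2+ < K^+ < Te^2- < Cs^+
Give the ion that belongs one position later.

Te^2-

Check each adjacent pair. Te^2- and Cs^+ are reversed: they are isoelectronic (54 e⁻) and Cs has more protons than Te (55 vs 52), making Cs^+ smaller. No other neighbouring pair contradicts the periodic trends, so Te^2- is the ion listed too early.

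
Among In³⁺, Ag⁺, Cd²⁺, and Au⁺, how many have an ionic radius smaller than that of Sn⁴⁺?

Work out protons and electrons: Sn⁴⁺ has 46 e⁻ (Z=50), In³⁺ has 46 e⁻ (Z=49), Cd²⁺ has 46 e⁻ (Z=48), Ag⁺ has 46 e⁻ (Z=47), Au⁺ has 78 e⁻ (Z=79). Sn⁴⁺ < In³⁺ (both 46 e⁻, Z=50>49); In³⁺ < Cd²⁺ (isoelectronic, higher Z=49 is smaller); Cd²⁺ < Ag⁺ (isoelectronic, higher Z=48 is smaller); Ag⁺ < Au⁺ (same group, period 5 vs 6).
Placing each against Sn⁴⁺: smaller — none; larger — In³⁺, Cd²⁺, Ag⁺, Au⁺. So 0 are smaller.

0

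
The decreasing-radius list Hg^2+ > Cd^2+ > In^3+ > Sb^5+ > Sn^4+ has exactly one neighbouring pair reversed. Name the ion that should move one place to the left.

Compare adjacent ions: both have 46 electrons but Z(Sb)=51 > Z(Sn)=50, so Sb^5+ should be the smaller of the two — yet in this decreasing list Sb^5+ sits before Sn^4+. Nothing else is reversed, so Sn^4+ should move one place to the left.

Sn^4+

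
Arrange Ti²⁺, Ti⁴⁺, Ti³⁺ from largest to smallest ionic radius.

Same element, different charge: the more highly charged cation has fewer electrons and a greater effective nuclear charge per electron, making Ti⁴⁺ the smallest.

Ti²⁺ > Ti³⁺ > Ti⁴⁺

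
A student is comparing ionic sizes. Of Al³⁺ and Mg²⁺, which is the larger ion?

Mg²⁺

These species are isoelectronic with 10 electrons. The only difference is the number of protons: Al³⁺ (Z=13), Mg²⁺ (Z=12). The strongest nuclear pull (Al³⁺) gives the smallest ion.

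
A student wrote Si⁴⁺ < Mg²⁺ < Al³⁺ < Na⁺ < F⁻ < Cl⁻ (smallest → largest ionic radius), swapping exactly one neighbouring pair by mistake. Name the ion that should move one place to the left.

Al³⁺

Check each adjacent pair. Mg²⁺ and Al³⁺ are reversed: they are isoelectronic (10 e⁻) and Al has more protons than Mg (13 vs 12), making Al³⁺ smaller. No other neighbouring pair contradicts the periodic trends, so Al³⁺ is the ion listed too late.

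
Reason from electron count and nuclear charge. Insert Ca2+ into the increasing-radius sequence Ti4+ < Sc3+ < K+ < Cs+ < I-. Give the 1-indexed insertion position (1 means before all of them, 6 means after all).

Ti4+ (Z=22, 18 e⁻), Sc3+ (Z=21, 18 e⁻), Ca2+ (Z=20, 18 e⁻), K+ (Z=19, 18 e⁻), Cs+ (Z=55, 54 e⁻), I- (Z=53, 54 e⁻). Ti4+ < Sc3+ (both 18 e⁻, Z=22>21); Sc3+ < Ca2+ (both 18 e⁻, Z=21>20); Ca2+ < K+ (isoelectronic, higher Z=20 is smaller); K+ < Cs+ (same group, 2 shells fewer); Cs+ < I- (isoelectronic, higher Z=55 is smaller).
With Ca2+ included the full order is Ti4+ < Sc3+ < Ca2+ < K+ < Cs+ < I-, so it takes position 3.

3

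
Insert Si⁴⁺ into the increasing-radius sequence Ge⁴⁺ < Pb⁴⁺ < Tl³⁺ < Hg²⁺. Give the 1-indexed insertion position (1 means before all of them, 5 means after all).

1

Tabulating Z and e⁻: Si⁴⁺: 10 e⁻, Z=14, Ge⁴⁺: 28 e⁻, Z=32, Pb⁴⁺: 78 e⁻, Z=82, Tl³⁺: 78 e⁻, Z=81, Hg²⁺: 78 e⁻, Z=80. Si⁴⁺ < Ge⁴⁺ (same group, period 3 vs 4); Ge⁴⁺ < Pb⁴⁺ (same group, period 4 vs 6); Pb⁴⁺ < Tl³⁺ (both 78 e⁻, Z=82>81); Tl³⁺ < Hg²⁺ (both 78 e⁻, Z=81>80).
The complete sequence is Si⁴⁺ < Ge⁴⁺ < Pb⁴⁺ < Tl³⁺ < Hg²⁺. Si⁴⁺ sits at position 1.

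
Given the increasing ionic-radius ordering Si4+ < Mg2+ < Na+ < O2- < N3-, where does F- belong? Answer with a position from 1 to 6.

Each ion has 10 electrons. The ranking follows nuclear charge in reverse — greater Z gives a smaller radius. Si4+ (Z=14), Mg2+ (Z=12), Na+ (Z=11), F- (Z=9), O2- (Z=8), N3- (Z=7).
Merged order: Si4+ < Mg2+ < Na+ < F- < O2- < N3- — F- is number 4.

4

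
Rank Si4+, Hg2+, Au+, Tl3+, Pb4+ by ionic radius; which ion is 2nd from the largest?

Si4+ (Z=14, 10 e⁻), Pb4+ (Z=82, 78 e⁻), Tl3+ (Z=81, 78 e⁻), Hg2+ (Z=80, 78 e⁻), Au+ (Z=79, 78 e⁻). Si4+ < Pb4+ (same group, 3 shells fewer); Pb4+ < Tl3+ (both 78 e⁻, Z=82>81); Tl3+ < Hg2+ (both 78 e⁻, Z=81>80); Hg2+ < Au+ (both 78 e⁻, Z=80>79).
That gives Si4+ < Pb4+ < Tl3+ < Hg2+ < Au+. From the largest end, number 2 is Hg2+.

Hg2+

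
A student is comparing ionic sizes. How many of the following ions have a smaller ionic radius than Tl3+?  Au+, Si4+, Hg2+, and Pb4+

2

Tabulating Z and e⁻: Si4+ (Z=14, 10 e⁻), Pb4+ (Z=82, 78 e⁻), Tl3+ (Z=81, 78 e⁻), Hg2+ (Z=80, 78 e⁻), Au+ (Z=79, 78 e⁻). Si4+ < Pb4+ (same group, 3 shells fewer); Pb4+ < Tl3+ (isoelectronic, higher Z=82 is smaller); Tl3+ < Hg2+ (isoelectronic, higher Z=81 is smaller); Hg2+ < Au+ (isoelectronic, higher Z=80 is smaller).
Overall: Si4+ < Pb4+ < Tl3+ < Hg2+ < Au+. Tl3+ has 2 below it and 2 above. Count: 2.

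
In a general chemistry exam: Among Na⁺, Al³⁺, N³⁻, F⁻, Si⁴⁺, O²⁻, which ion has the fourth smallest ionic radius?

Isoelectronic series (10 e⁻ each). Size is set by nuclear charge: more protons means a smaller ion. Si⁴⁺ (Z=14), Al³⁺ (Z=13), Na⁺ (Z=11), F⁻ (Z=9), O²⁻ (Z=8), N³⁻ (Z=7).
That gives Si⁴⁺ < Al³⁺ < Na⁺ < F⁻ < O²⁻ < N³⁻. From the smallest end, number 4 is F⁻.

F⁻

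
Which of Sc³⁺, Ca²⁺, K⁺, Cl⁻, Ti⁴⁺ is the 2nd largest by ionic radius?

K⁺

Isoelectronic series (18 e⁻ each). Size is set by nuclear charge: more protons means a smaller ion. Ti⁴⁺ (Z=22), Sc³⁺ (Z=21), Ca²⁺ (Z=20), K⁺ (Z=19), Cl⁻ (Z=17).
So the order is Ti⁴⁺ < Sc³⁺ < Ca²⁺ < K⁺ < Cl⁻; the 2nd-largest ion is K⁺.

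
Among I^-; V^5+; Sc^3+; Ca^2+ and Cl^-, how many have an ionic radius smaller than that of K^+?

First list Z and electron count for each: V^5+ (Z=23, 18 e⁻), Sc^3+ (Z=21, 18 e⁻), Ca^2+ (Z=20, 18 e⁻), K^+ (Z=19, 18 e⁻), Cl^- (Z=17, 18 e⁻), I^- (Z=53, 54 e⁻). V^5+ < Sc^3+ (both 18 e⁻, Z=23>21); Sc^3+ < Ca^2+ (isoelectronic, higher Z=21 is smaller); Ca^2+ < K^+ (isoelectronic, higher Z=20 is smaller); K^+ < Cl^- (both 18 e⁻, Z=19>17); Cl^- < I^- (same group, period 3 vs 5).
Placing each against K^+: smaller — V^5+, Sc^3+, Ca^2+; larger — Cl^-, I^-. That's 3.

3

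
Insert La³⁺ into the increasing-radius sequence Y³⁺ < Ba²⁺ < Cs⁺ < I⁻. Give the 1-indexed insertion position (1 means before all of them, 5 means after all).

Tabulating Z and e⁻: Y³⁺ has 36 e⁻ (Z=39), La³⁺ has 54 e⁻ (Z=57), Ba²⁺ has 54 e⁻ (Z=56), Cs⁺ has 54 e⁻ (Z=55), I⁻ has 54 e⁻ (Z=53). Y³⁺ < La³⁺ (same group, 1 shell fewer); La³⁺ < Ba²⁺ (both 54 e⁻, Z=57>56); Ba²⁺ < Cs⁺ (both 54 e⁻, Z=56>55); Cs⁺ < I⁻ (both 54 e⁻, Z=55>53).
Putting La³⁺ in gives Y³⁺ < La³⁺ < Ba²⁺ < Cs⁺ < I⁻; it lands at slot 2.

2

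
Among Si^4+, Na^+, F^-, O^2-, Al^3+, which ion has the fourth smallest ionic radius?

F^-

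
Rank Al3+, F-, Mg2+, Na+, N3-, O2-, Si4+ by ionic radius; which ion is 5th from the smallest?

Each ion has 10 electrons. The ranking follows nuclear charge in reverse — greater Z gives a smaller radius. Si4+ (Z=14), Al3+ (Z=13), Mg2+ (Z=12), Na+ (Z=11), F- (Z=9), O2- (Z=8), N3- (Z=7).
Full ascending order: Si4+ < Al3+ < Mg2+ < Na+ < F- < O2- < N3-. Counting from the smallest, position 5 is F-.

F-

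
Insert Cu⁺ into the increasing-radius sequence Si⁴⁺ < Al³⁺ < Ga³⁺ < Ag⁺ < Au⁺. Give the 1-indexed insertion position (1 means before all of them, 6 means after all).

Si⁴⁺: 10 e⁻, Z=14, Al³⁺: 10 e⁻, Z=13, Ga³⁺: 28 e⁻, Z=31, Cu⁺: 28 e⁻, Z=29, Ag⁺: 46 e⁻, Z=47, Au⁺: 78 e⁻, Z=79. Si⁴⁺ < Al³⁺ (isoelectronic, higher Z=14 is smaller); Al³⁺ < Ga³⁺ (same group, 1 shell fewer); Ga³⁺ < Cu⁺ (both 28 e⁻, Z=31>29); Cu⁺ < Ag⁺ (same group, 1 shell fewer); Ag⁺ < Au⁺ (same group, 1 shell fewer).
Putting Cu⁺ in gives Si⁴⁺ < Al³⁺ < Ga³⁺ < Cu⁺ < Ag⁺ < Au⁺; it lands at slot 4.

4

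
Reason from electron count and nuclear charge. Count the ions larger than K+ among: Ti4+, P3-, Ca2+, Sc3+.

1

Each ion has 18 electrons. The ranking follows nuclear charge in reverse — greater Z gives a smaller radius. Ti4+ (Z=22), Sc3+ (Z=21), Ca2+ (Z=20), K+ (Z=19), P3- (Z=15).
Ordering all of them (including K+) by radius gives Ti4+ < Sc3+ < Ca2+ < K+ < P3-. Count: 1.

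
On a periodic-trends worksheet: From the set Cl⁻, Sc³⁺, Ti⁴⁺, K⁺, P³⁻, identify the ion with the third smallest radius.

K⁺

Isoelectronic series (18 e⁻ each). Size is set by nuclear charge: more protons means a smaller ion. Ti⁴⁺ (Z=22), Sc³⁺ (Z=21), K⁺ (Z=19), Cl⁻ (Z=17), P³⁻ (Z=15).
So the order is Ti⁴⁺ < Sc³⁺ < K⁺ < Cl⁻ < P³⁻; the 3rd-smallest ion is K⁺.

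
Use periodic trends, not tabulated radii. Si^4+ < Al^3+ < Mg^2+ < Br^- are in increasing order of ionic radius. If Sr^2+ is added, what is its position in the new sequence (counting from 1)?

4

Work out protons and electrons: Si^4+ (Z=14, 10 e⁻), Al^3+ (Z=13, 10 e⁻), Mg^2+ (Z=12, 10 e⁻), Sr^2+ (Z=38, 36 e⁻), Br^- (Z=35, 36 e⁻). Si^4+ < Al^3+ (both 10 e⁻, Z=14>13); Al^3+ < Mg^2+ (isoelectronic, higher Z=13 is smaller); Mg^2+ < Sr^2+ (same group, period 3 vs 5); Sr^2+ < Br^- (isoelectronic, higher Z=38 is smaller).
The complete sequence is Si^4+ < Al^3+ < Mg^2+ < Sr^2+ < Br^-. Sr^2+ sits at position 4.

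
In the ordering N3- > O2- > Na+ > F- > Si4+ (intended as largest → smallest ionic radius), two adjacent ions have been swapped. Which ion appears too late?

Scanning neighbour by neighbour, only Na+/F- violates a trend: they are isoelectronic (10 e⁻) and Na has more protons than F (11 vs 9), making Na+ smaller. That makes F- the one sitting a position late relative to where it belongs.

F-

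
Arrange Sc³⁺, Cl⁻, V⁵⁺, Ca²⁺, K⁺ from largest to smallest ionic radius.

Cl⁻ > K⁺ > Ca²⁺ > Sc³⁺ > V⁵⁺

Each ion has 18 electrons. The ranking follows nuclear charge in reverse — greater Z gives a smaller radius. V⁵⁺ (Z=23), Sc³⁺ (Z=21), Ca²⁺ (Z=20), K⁺ (Z=19), Cl⁻ (Z=17).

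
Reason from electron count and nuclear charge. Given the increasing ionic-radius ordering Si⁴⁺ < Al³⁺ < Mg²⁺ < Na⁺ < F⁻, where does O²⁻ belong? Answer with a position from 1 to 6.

6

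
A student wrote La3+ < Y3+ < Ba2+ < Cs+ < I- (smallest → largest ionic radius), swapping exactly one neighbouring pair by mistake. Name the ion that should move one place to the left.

Y3+

Check each adjacent pair. La3+ and Y3+ are reversed: Y3+ and La3+ are in one column with the same charge; the lighter period-5 ion has one fewer shell and is smaller. No other neighbouring pair contradicts the periodic trends, so Y3+ is the ion listed too late.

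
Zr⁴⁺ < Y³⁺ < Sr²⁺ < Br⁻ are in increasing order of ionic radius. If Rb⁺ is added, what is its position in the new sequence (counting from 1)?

Each ion has 36 electrons. The ranking follows nuclear charge in reverse — greater Z gives a smaller radius. Zr⁴⁺ (Z=40), Y³⁺ (Z=39), Sr²⁺ (Z=38), Rb⁺ (Z=37), Br⁻ (Z=35).
Merged order: Zr⁴⁺ < Y³⁺ < Sr²⁺ < Rb⁺ < Br⁻ — Rb⁺ is number 4.

4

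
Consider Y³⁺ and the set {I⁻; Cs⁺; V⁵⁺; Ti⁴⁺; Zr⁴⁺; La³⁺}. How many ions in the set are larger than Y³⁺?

3

Tabulating Z and e⁻: V⁵⁺ has 18 e⁻ (Z=23), Ti⁴⁺ has 18 e⁻ (Z=22), Zr⁴⁺ has 36 e⁻ (Z=40), Y³⁺ has 36 e⁻ (Z=39), La³⁺ has 54 e⁻ (Z=57), Cs⁺ has 54 e⁻ (Z=55), I⁻ has 54 e⁻ (Z=53). V⁵⁺ < Ti⁴⁺ (isoelectronic, higher Z=23 is smaller); Ti⁴⁺ < Zr⁴⁺ (same group, period 4 vs 5); Zr⁴⁺ < Y³⁺ (both 36 e⁻, Z=40>39); Y³⁺ < La³⁺ (same group, period 5 vs 6); La³⁺ < Cs⁺ (both 54 e⁻, Z=57>55); Cs⁺ < I⁻ (both 54 e⁻, Z=55>53).
Relative to Y³⁺, the ions that are larger are La³⁺, Cs⁺, I⁻. That's 3.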